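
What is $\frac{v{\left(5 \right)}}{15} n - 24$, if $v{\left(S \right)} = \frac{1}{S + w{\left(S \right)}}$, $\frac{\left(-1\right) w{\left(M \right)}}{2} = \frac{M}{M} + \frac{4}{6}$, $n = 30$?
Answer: $- \frac{114}{5} \approx -22.8$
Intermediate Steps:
$w{\left(M \right)} = - \frac{10}{3}$ ($w{\left(M \right)} = - 2 \left(\frac{M}{M} + \frac{4}{6}\right) = - 2 \left(1 + 4 \cdot \frac{1}{6}\right) = - 2 \left(1 + \frac{2}{3}\right) = \left(-2\right) \frac{5}{3} = - \frac{10}{3}$)
$v{\left(S \right)} = \frac{1}{- \frac{10}{3} + S}$ ($v{\left(S \right)} = \frac{1}{S - \frac{10}{3}} = \frac{1}{- \frac{10}{3} + S}$)
$\frac{v{\left(5 \right)}}{15} n - 24 = \frac{3 \frac{1}{-10 + 3 \cdot 5}}{15} \cdot 30 - 24 = \frac{3}{-10 + 15} \cdot \frac{1}{15} \cdot 30 - 24 = \frac{3}{5} \cdot \frac{1}{15} \cdot 30 - 24 = \frac{1}{25} \cdot 30 - 24 = \frac{6}{5} - 24 = - \frac{114}{5}$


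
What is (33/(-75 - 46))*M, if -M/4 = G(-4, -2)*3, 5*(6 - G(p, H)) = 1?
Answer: 1044/55 ≈ 18.982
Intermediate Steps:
G(p, H) = 29/5 (G(p, H) = 6 - 1/5*1 = 6 - 1/5 = 29/5)
M = -348/5 (M = -116*3/5 = -4*87/5 = -348/5 ≈ -69.600)
(33/(-75 - 46))*M = (33/(-75 - 46))*(-348/5) = (33/(-121))*(-348/5) = (33*(-1/121))*(-348/5) = -3/11*(-348/5) = 1044/55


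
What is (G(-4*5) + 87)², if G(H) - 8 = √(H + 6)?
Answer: (95 + I*√14)² ≈ 9011.0 + 710.92*I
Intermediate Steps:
G(H) = 8 + √(6 + H) (G(H) = 8 + √(H + 6) = 8 + √(6 + H))
(G(-4*5) + 87)² = ((8 + √(6 - 4*5)) + 87)² = ((8 + √(6 - 20)) + 87)² = ((8 + √(-14)) + 87)² = ((8 + I*√14) + 87)² = (95 + I*√14)²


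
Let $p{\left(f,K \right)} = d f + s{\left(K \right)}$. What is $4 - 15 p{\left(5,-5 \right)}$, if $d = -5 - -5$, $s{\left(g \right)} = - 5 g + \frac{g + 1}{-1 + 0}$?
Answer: $-431$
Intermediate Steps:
$s{\left(g \right)} = -1 - 6 g$ ($s{\left(g \right)} = - 5 g + \frac{1 + g}{-1} = - 5 g + \left(1 + g\right) \left(-1\right) = - 5 g - \left(1 + g\right) = -1 - 6 g$)
$d = 0$ ($d = -5 + 5 = 0$)
$p{\left(f,K \right)} = -1 - 6 K$ ($p{\left(f,K \right)} = 0 f - \left(1 + 6 K\right) = 0 - \left(1 + 6 K\right) = -1 - 6 K$)
$4 - 15 p{\left(5,-5 \right)} = 4 - 15 \left(-1 - -30\right) = 4 - 15 \left(-1 + 30\right) = 4 - 435 = -431$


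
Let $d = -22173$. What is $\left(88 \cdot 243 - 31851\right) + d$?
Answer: $-32640$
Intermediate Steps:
$\left(88 \cdot 243 - 31851\right) + d = \left(88 \cdot 243 - 31851\right) - 22173 = \left(21384 - 31851\right) - 22173 = -10467 - 22173 = -32640$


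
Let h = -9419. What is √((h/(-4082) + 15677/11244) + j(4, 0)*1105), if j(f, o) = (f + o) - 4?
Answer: 5*√19495264956765/11474502 ≈ 1.9240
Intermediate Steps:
j(f, o) = -4 + f + o
√((h/(-4082) + 15677/11244) + j(4, 0)*1105) = √((-9419/(-4082) + 15677/11244) + (-4 + 4 + 0)*1105) = √((-9419*(-1/4082) + 15677*(1/11244)) + 0*1105) = √((9419/4082 + 15677/11244) + 0) = √(84950375/22949004 + 0) = √(84950375/22949004) = 5*√19495264956765/11474502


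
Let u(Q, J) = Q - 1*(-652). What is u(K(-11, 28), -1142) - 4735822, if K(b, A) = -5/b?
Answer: -52086865/11 ≈ -4.7352e+6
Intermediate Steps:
u(Q, J) = 652 + Q (u(Q, J) = Q + 652 = 652 + Q)
u(K(-11, 28), -1142) - 4735822 = (652 - 5/(-11)) - 4735822 = (652 - 5*(-1/11)) - 4735822 = (652 + 5/11) - 4735822 = 7177/11 - 4735822 = -52086865/11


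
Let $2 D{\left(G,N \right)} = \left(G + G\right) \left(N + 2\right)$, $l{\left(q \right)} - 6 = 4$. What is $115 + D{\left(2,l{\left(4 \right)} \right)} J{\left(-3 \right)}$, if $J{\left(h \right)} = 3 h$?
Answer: $-101$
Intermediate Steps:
$l{\left(q \right)} = 10$ ($l{\left(q \right)} = 6 + 4 = 10$)
$D{\left(G,N \right)} = G \left(2 + N\right)$ ($D{\left(G,N \right)} = \frac{\left(G + G\right) \left(N + 2\right)}{2} = \frac{2 G \left(2 + N\right)}{2} = G \left(2 + N\right)$)
$115 + D{\left(2,l{\left(4 \right)} \right)} J{\left(-3 \right)} = 115 + 2 \left(2 + 10\right) 3 \left(-3\right) = 115 + 2 \cdot 12 \left(-9\right) = 115 + 24 \left(-9\right) = 115 - 216 = -101$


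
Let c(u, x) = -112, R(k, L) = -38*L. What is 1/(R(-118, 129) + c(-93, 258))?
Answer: -1/5014 ≈ -0.00019944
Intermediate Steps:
1/(R(-118, 129) + c(-93, 258)) = 1/(-38*129 - 112) = 1/(-4902 - 112) = 1/(-5014) = -1/5014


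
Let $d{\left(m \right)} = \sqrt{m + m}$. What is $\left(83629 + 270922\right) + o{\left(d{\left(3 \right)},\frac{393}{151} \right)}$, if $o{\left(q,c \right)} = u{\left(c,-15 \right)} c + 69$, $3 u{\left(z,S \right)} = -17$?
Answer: $\frac{53545393}{151} \approx 3.5461 \cdot 10^{5}$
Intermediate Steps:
$u{\left(z,S \right)} = - \frac{17}{3}$ ($u{\left(z,S \right)} = \frac{1}{3} \left(-17\right) = - \frac{17}{3}$)
$d{\left(m \right)} = \sqrt{2} \sqrt{m}$ ($d{\left(m \right)} = \sqrt{2 m} = \sqrt{2} \sqrt{m}$)
$o{\left(q,c \right)} = 69 - \frac{17 c}{3}$ ($o{\left(q,c \right)} = - \frac{17 c}{3} + 69 = 69 - \frac{17 c}{3}$)
$\left(83629 + 270922\right) + o{\left(d{\left(3 \right)},\frac{393}{151} \right)} = \left(83629 + 270922\right) + \left(69 - \frac{17 \cdot \frac{393}{151}}{3}\right) = 354551 + \left(69 - \frac{17 \cdot 393 \cdot \frac{1}{151}}{3}\right) = 354551 + \left(69 - \frac{2227}{151}\right) = 354551 + \frac{8192}{151} = \frac{53545393}{151}$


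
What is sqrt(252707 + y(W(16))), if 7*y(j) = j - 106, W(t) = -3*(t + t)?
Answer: sqrt(12381229)/7 ≈ 502.67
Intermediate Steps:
W(t) = -6*t
y(j) = -106/7 + j/7 (y(j) = (j - 106)/7 = (-106 + j)/7 = -106/7 + j/7)
sqrt(252707 + y(W(16))) = sqrt(252707 + (-106/7 + (-6*16)/7)) = sqrt(252707 + (-106/7 + (1/7)*(-96))) = sqrt(252707 + (-106/7 - 96/7)) = sqrt(252707 - 202/7) = sqrt(1768747/7) = sqrt(12381229)/7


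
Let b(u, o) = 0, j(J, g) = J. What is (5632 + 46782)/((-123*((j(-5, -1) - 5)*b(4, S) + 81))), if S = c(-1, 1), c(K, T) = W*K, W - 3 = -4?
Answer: -52414/9963 ≈ -5.2609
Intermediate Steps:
W = -1 (W = 3 - 4 = -1)
c(K, T) = -K
S = 1 (S = -1*(-1) = 1)
(5632 + 46782)/((-123*((j(-5, -1) - 5)*b(4, S) + 81))) = (5632 + 46782)/((-123*((-5 - 5)*0 + 81))) = 52414/((-123*(-10*0 + 81))) = 52414/((-123*(0 + 81))) = 52414/((-123*81)) = 52414/(-9963) = 52414*(-1/9963) = -52414/9963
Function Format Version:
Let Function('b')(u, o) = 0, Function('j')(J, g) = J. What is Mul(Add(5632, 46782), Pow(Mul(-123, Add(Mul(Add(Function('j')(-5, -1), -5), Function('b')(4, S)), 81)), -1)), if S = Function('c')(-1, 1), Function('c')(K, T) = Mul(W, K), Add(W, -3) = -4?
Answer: Rational(-52414, 9963) ≈ -5.2609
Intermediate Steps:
W = -1 (W = Add(3, -4) = -1)
Function('c')(K, T) = Mul(-1, K)
S = 1 (S = Mul(-1, -1) = 1)
Mul(Add(5632, 46782), Pow(Mul(-123, Add(Mul(Add(Function('j')(-5, -1), -5), Function('b')(4, S)), 81)), -1)) = Mul(Add(5632, 46782), Pow(Mul(-123, Add(Mul(Add(-5, -5), 0), 81)), -1)) = Mul(52414, Pow(Mul(-123, Add(Mul(-10, 0), 81)), -1)) = Mul(52414, Pow(Mul(-123, Add(0, 81)), -1)) = Mul(52414, Pow(Mul(-123, 81), -1)) = Mul(52414, Pow(-9963, -1)) = Mul(52414, Rational(-1, 9963)) = Rational(-52414, 9963)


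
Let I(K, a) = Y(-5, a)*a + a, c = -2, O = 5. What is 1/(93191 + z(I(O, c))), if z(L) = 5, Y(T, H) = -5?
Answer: 1/93196 ≈ 1.0730e-5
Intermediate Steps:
I(K, a) = -4*a (I(K, a) = -5*a + a = -4*a)
1/(93191 + z(I(O, c))) = 1/(93191 + 5) = 1/93196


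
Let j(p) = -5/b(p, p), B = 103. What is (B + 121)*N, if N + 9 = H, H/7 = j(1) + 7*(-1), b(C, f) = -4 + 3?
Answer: -5152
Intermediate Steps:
b(C, f) = -1
j(p) = 5 (j(p) = -5/(-1) = -5*(-1) = 5)
H = -14 (H = 7*(5 + 7*(-1)) = 7*(5 - 7) = 7*(-2) = -14)
N = -23 (N = -9 - 14 = -23)
(B + 121)*N = (103 + 121)*(-23) = 224*(-23) = -5152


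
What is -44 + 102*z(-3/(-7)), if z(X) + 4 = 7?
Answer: 262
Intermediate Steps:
z(X) = 3 (z(X) = -4 + 7 = 3)
-44 + 102*z(-3/(-7)) = -44 + 102*3 = -44 + 306 = 262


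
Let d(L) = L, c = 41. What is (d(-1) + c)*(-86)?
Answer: -3440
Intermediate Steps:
(d(-1) + c)*(-86) = (-1 + 41)*(-86) = 40*(-86) = -3440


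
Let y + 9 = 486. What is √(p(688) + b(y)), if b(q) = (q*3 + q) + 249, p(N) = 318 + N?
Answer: √3163 ≈ 56.241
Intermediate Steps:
y = 477 (y = -9 + 486 = 477)
b(q) = 249 + 4*q (b(q) = (3*q + q) + 249 = 4*q + 249 = 249 + 4*q)
√(p(688) + b(y)) = √((318 + 688) + (249 + 4*477)) = √(1006 + (249 + 1908)) = √(1006 + 2157) = √3163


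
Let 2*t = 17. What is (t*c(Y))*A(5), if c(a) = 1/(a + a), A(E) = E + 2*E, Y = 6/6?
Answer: 255/4 ≈ 63.750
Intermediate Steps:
t = 17/2 (t = (1/2)*17 = 17/2 ≈ 8.5000)
Y = 1 (Y = 6*(1/6) = 1)
A(E) = 3*E
c(a) = 1/(2*a)
(t*c(Y))*A(5) = (17*((1/2)/1)/2)*(3*5) = (17*((1/2)*1)/2)*15 = ((17/2)*(1/2))*15 = (17/4)*15 = 255/4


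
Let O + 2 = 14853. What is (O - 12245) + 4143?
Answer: 6749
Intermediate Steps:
O = 14851 (O = -2 + 14853 = 14851)
(O - 12245) + 4143 = (14851 - 12245) + 4143 = 2606 + 4143 = 6749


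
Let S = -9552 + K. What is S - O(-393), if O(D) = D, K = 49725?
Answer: 40566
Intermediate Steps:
S = 40173 (S = -9552 + 49725 = 40173)
S - O(-393) = 40173 - 1*(-393) = 40173 + 393 = 40566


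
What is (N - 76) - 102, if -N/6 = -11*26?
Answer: 1538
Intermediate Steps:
N = 1716 (N = -(-66)*26 = -6*(-286) = 1716)
(N - 76) - 102 = (1716 - 76) - 102 = 1640 - 102 = 1538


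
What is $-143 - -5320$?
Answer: $5177$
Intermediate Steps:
$-143 - -5320 = -143 + 5320 = 5177$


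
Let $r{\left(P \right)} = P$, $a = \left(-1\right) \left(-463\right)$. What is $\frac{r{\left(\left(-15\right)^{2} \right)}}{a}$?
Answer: $\frac{225}{463} \approx 0.48596$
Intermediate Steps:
$a = 463$
$\frac{r{\left(\left(-15\right)^{2} \right)}}{a} = \frac{\left(-15\right)^{2}}{463} = 225 \cdot \frac{1}{463} = \frac{225}{463}$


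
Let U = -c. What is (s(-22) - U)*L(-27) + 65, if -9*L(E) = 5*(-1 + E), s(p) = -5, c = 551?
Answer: 25675/3 ≈ 8558.3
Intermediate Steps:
L(E) = 5/9 - 5*E/9 (L(E) = -5*(-1 + E)/9 = -(-5 + 5*E)/9 = 5/9 - 5*E/9)
U = -551 (U = -1*551 = -551)
(s(-22) - U)*L(-27) + 65 = (-5 - 1*(-551))*(5/9 - 5/9*(-27)) + 65 = (-5 + 551)*(5/9 + 15) + 65 = 546*(140/9) + 65 = 25480/3 + 65 = 25675/3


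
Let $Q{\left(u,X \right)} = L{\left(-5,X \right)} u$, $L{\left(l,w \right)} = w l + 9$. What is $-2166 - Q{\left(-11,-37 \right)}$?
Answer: $-32$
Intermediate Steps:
$L{\left(l,w \right)} = 9 + l w$ ($L{\left(l,w \right)} = l w + 9 = 9 + l w$)
$Q{\left(u,X \right)} = u \left(9 - 5 X\right)$ ($Q{\left(u,X \right)} = \left(9 - 5 X\right) u = u \left(9 - 5 X\right)$)
$-2166 - Q{\left(-11,-37 \right)} = -2166 - - 11 \left(9 - -185\right) = -2166 - - 11 \left(9 + 185\right) = -2166 - \left(-11\right) 194 = -2166 - -2134 = -2166 + 2134 = -32$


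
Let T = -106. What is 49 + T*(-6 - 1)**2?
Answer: -5145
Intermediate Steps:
49 + T*(-6 - 1)**2 = 49 - 106*(-6 - 1)**2 = 49 - 106*(-7)**2 = 49 - 106*49 = 49 - 5194 = -5145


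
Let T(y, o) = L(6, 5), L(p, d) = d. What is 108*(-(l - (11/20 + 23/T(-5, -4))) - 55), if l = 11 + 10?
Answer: -38259/5 ≈ -7651.8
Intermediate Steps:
T(y, o) = 5
l = 21
108*(-(l - (11/20 + 23/T(-5, -4))) - 55) = 108*(-(21 - (11/20 + 23/5)) - 55) = 108*(-(21 - 1*103/20) - 55) = 108*(-(21 - 103/20) - 55) = 108*(-1*317/20 - 55) = 108*(-317/20 - 55) = 108*(-1417/20) = -38259/5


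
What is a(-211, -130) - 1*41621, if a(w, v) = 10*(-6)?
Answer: -41681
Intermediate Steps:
a(w, v) = -60
a(-211, -130) - 1*41621 = -60 - 1*41621 = -60 - 41621 = -41681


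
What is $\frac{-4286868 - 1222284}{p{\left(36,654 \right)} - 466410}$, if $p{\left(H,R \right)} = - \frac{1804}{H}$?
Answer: $\frac{49582368}{4198141} \approx 11.811$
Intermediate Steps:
$\frac{-4286868 - 1222284}{p{\left(36,654 \right)} - 466410} = \frac{-4286868 - 1222284}{- \frac{1804}{36} - 466410} = - \frac{5509152}{\left(-1804\right) \frac{1}{36} - 466410} = - \frac{5509152}{- \frac{451}{9} - 466410} = - \frac{5509152}{- \frac{4198141}{9}} = \left(-5509152\right) \left(- \frac{9}{4198141}\right) = \frac{49582368}{4198141}$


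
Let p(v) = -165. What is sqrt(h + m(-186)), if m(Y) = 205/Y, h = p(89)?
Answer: I*sqrt(5746470)/186 ≈ 12.888*I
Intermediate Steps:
h = -165
sqrt(h + m(-186)) = sqrt(-165 + 205/(-186)) = sqrt(-165 + 205*(-1/186)) = sqrt(-165 - 205/186) = sqrt(-30895/186) = I*sqrt(5746470)/186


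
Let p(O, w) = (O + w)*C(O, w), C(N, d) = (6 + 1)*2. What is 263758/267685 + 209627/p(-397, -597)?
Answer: -4767595197/338645860 ≈ -14.078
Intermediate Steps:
C(N, d) = 14 (C(N, d) = 7*2 = 14)
p(O, w) = 14*O + 14*w (p(O, w) = (O + w)*14 = 14*O + 14*w)
263758/267685 + 209627/p(-397, -597) = 263758/267685 + 209627/(14*(-397) + 14*(-597)) = 263758*(1/267685) + 209627/(-5558 - 8358) = 23978/24335 + 209627/(-13916) = 23978/24335 + 209627*(-1/13916) = 23978/24335 - 209627/13916 = -4767595197/338645860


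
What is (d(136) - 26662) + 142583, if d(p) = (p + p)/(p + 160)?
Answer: 4289111/37 ≈ 1.1592e+5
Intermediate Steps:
d(p) = 2*p/(160 + p) (d(p) = (2*p)/(160 + p) = 2*p/(160 + p))
(d(136) - 26662) + 142583 = (2*136/(160 + 136) - 26662) + 142583 = (2*136/296 - 26662) + 142583 = (2*136*(1/296) - 26662) + 142583 = (34/37 - 26662) + 142583 = -986460/37 + 142583 = 4289111/37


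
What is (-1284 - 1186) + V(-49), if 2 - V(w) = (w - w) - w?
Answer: -2517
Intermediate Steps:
V(w) = 2 + w (V(w) = 2 - ((w - w) - w) = 2 - (0 - w) = 2 - (-1)*w = 2 + w)
(-1284 - 1186) + V(-49) = (-1284 - 1186) + (2 - 49) = -2470 - 47 = -2517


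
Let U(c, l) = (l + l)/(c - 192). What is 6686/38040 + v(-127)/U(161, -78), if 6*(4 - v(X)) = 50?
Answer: -19553/28530 ≈ -0.68535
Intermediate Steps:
U(c, l) = 2*l/(-192 + c) (U(c, l) = (2*l)/(-192 + c) = 2*l/(-192 + c))
v(X) = -13/3 (v(X) = 4 - ⅙*50 = 4 - 25/3 = -13/3)
6686/38040 + v(-127)/U(161, -78) = 6686/38040 - 13/(3*(2*(-78)/(-192 + 161))) = 6686*(1/38040) - 13/(3*(2*(-78)/(-31))) = 3343/19020 - 13/(3*(2*(-78)*(-1/31))) = 3343/19020 - 13/(3*156/31) = 3343/19020 - 13/3*31/156 = 3343/19020 - 31/36 = -19553/28530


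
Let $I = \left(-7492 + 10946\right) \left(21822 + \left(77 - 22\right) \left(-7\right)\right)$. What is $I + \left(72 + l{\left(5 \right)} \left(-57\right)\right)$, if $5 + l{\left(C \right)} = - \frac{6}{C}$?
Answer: $\frac{370219117}{5} \approx 7.4044 \cdot 10^{7}$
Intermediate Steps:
$l{\left(C \right)} = -5 - \frac{6}{C}$
$I = 74043398$ ($I = 3454 \left(21822 + 55 \left(-7\right)\right) = 3454 \left(21822 - 385\right) = 3454 \cdot 21437 = 74043398$)
$I + \left(72 + l{\left(5 \right)} \left(-57\right)\right) = 74043398 + \left(72 + \left(-5 - \frac{6}{5}\right) \left(-57\right)\right) = 74043398 + \left(72 - - \frac{1767}{5}\right) = 74043398 + \left(72 + \frac{1767}{5}\right) = 74043398 + \frac{2127}{5} = \frac{370219117}{5}$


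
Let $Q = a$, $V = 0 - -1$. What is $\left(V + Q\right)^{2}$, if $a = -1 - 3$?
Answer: $9$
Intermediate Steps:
$V = 1$ ($V = 0 + 1 = 1$)
$a = -4$ ($a = -1 - 3 = -4$)
$Q = -4$
$\left(V + Q\right)^{2} = \left(1 - 4\right)^{2} = \left(-3\right)^{2} = 9$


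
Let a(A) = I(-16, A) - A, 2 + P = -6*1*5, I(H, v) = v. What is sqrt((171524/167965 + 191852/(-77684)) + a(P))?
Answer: I*sqrt(15412974797159656115)/3262048265 ≈ 1.2035*I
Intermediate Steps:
P = -32 (P = -2 - 6*1*5 = -2 - 6*5 = -2 - 30 = -32)
a(A) = 0 (a(A) = A - A = 0)
sqrt((171524/167965 + 191852/(-77684)) + a(P)) = sqrt((171524/167965 + 191852/(-77684)) + 0) = sqrt((171524*(1/167965) + 191852*(-1/77684)) + 0) = sqrt((171524/167965 - 47963/19421) + 0) = sqrt(-4724937691/3262048265 + 0) = sqrt(-4724937691/3262048265) = I*sqrt(15412974797159656115)/3262048265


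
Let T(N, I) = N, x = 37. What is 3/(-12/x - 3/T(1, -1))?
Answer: -37/41 ≈ -0.90244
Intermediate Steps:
3/(-12/x - 3/T(1, -1)) = 3/(-12/37 - 3/1) = 3/(-12*1/37 - 3*1) = 3/(-12/37 - 3) = 3/(-123/37) = 3*(-37/123) = -37/41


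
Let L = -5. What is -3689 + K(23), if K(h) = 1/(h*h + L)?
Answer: -1933035/524 ≈ -3689.0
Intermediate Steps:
K(h) = 1/(-5 + h²) (K(h) = 1/(h*h - 5) = 1/(h² - 5) = 1/(-5 + h²))
-3689 + K(23) = -3689 + 1/(-5 + 23²) = -3689 + 1/(-5 + 529) = -3689 + 1/524 = -1933035/524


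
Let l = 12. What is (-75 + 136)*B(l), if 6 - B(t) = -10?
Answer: 976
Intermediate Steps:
B(t) = 16 (B(t) = 6 - 1*(-10) = 6 + 10 = 16)
(-75 + 136)*B(l) = (-75 + 136)*16 = 61*16 = 976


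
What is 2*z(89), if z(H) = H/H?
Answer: 2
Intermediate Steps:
z(H) = 1
2*z(89) = 2*1 = 2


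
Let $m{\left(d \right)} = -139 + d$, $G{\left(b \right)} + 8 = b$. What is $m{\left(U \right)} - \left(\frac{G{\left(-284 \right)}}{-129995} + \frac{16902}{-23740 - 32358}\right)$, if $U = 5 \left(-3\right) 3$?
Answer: $- \frac{669815877483}{3646229755} \approx -183.7$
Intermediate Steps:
$G{\left(b \right)} = -8 + b$
$U = -45$ ($U = \left(-15\right) 3 = -45$)
$m{\left(U \right)} - \left(\frac{G{\left(-284 \right)}}{-129995} + \frac{16902}{-23740 - 32358}\right) = \left(-139 - 45\right) - \left(\frac{-8 - 284}{-129995} + \frac{16902}{-23740 - 32358}\right) = -184 - \left(\left(-292\right) \left(- \frac{1}{129995}\right) + \frac{16902}{-23740 - 32358}\right) = -184 - \left(\frac{292}{129995} + \frac{16902}{-56098}\right) = -184 - \left(\frac{292}{129995} + 16902 \left(- \frac{1}{56098}\right)\right) = -184 - \left(\frac{292}{129995} - \frac{8451}{28049}\right) = -184 - - \frac{1090397437}{3646229755} = -184 + \frac{1090397437}{3646229755} = - \frac{669815877483}{3646229755}$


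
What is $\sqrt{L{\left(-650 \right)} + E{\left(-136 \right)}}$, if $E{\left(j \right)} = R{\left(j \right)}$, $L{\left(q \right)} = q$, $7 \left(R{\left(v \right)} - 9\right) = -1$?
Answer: $\frac{2 i \sqrt{7854}}{7} \approx 25.321 i$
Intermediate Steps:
$R{\left(v \right)} = \frac{62}{7}$ ($R{\left(v \right)} = 9 + \frac{1}{7} \left(-1\right) = 9 - \frac{1}{7} = \frac{62}{7}$)
$E{\left(j \right)} = \frac{62}{7}$
$\sqrt{L{\left(-650 \right)} + E{\left(-136 \right)}} = \sqrt{-650 + \frac{62}{7}} = \sqrt{- \frac{4488}{7}} = \frac{2 i \sqrt{7854}}{7}$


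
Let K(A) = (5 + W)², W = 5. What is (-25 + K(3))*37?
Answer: 2775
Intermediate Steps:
K(A) = 100 (K(A) = (5 + 5)² = 10² = 100)
(-25 + K(3))*37 = (-25 + 100)*37 = 75*37 = 2775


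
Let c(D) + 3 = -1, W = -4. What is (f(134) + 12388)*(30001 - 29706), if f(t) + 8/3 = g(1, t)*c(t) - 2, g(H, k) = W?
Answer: 10973410/3 ≈ 3.6578e+6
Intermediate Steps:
c(D) = -4 (c(D) = -3 - 1 = -4)
g(H, k) = -4
f(t) = 34/3 (f(t) = -8/3 + (-4*(-4) - 2) = -8/3 + (16 - 2) = -8/3 + 14 = 34/3)
(f(134) + 12388)*(30001 - 29706) = (34/3 + 12388)*(30001 - 29706) = (37198/3)*295 = 10973410/3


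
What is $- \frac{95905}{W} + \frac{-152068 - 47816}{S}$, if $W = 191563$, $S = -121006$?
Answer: $\frac{13342649131}{11590136189} \approx 1.1512$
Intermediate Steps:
$- \frac{95905}{W} + \frac{-152068 - 47816}{S} = - \frac{95905}{191563} + \frac{-152068 - 47816}{-121006} = \left(-95905\right) \frac{1}{191563} - - \frac{99942}{60503} = - \frac{95905}{191563} + \frac{99942}{60503} = \frac{13342649131}{11590136189}$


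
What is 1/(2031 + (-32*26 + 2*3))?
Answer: 1/1205 ≈ 0.00082988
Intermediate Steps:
1/(2031 + (-32*26 + 2*3)) = 1/(2031 + (-832 + 6)) = 1/(2031 - 826) = 1/1205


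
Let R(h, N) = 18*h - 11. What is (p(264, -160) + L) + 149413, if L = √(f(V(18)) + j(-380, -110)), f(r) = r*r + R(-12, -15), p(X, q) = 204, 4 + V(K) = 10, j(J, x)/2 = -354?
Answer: 149617 + I*√899 ≈ 1.4962e+5 + 29.983*I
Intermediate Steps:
j(J, x) = -708 (j(J, x) = 2*(-354) = -708)
V(K) = 6 (V(K) = -4 + 10 = 6)
R(h, N) = -11 + 18*h
f(r) = -227 + r² (f(r) = r*r + (-11 + 18*(-12)) = r² + (-11 - 216) = r² - 227 = -227 + r²)
L = I*√899 (L = √((-227 + 6²) - 708) = √((-227 + 36) - 708) = √(-191 - 708) = √(-899) = I*√899 ≈ 29.983*I)
(p(264, -160) + L) + 149413 = (204 + I*√899) + 149413 = 149617 + I*√899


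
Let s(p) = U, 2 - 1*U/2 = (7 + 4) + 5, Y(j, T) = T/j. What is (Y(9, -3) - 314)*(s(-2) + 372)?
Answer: -324392/3 ≈ -1.0813e+5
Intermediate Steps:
U = -28 (U = 4 - 2*((7 + 4) + 5) = 4 - 2*(11 + 5) = 4 - 2*16 = 4 - 32 = -28)
s(p) = -28
(Y(9, -3) - 314)*(s(-2) + 372) = (-3/9 - 314)*(-28 + 372) = (-3*1/9 - 314)*344 = (-1/3 - 314)*344 = -943/3*344 = -324392/3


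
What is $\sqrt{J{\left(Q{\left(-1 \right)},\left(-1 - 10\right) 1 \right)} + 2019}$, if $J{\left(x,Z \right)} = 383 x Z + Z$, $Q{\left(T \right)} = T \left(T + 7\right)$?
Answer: $\sqrt{27286} \approx 165.18$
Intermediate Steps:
$Q{\left(T \right)} = T \left(7 + T\right)$
$J{\left(x,Z \right)} = Z + 383 Z x$ ($J{\left(x,Z \right)} = 383 Z x + Z = Z + 383 Z x$)
$\sqrt{J{\left(Q{\left(-1 \right)},\left(-1 - 10\right) 1 \right)} + 2019} = \sqrt{\left(-1 - 10\right) 1 \left(1 + 383 \left(- (7 - 1)\right)\right) + 2019} = \sqrt{\left(-11\right) 1 \left(1 + 383 \left(\left(-1\right) 6\right)\right) + 2019} = \sqrt{- 11 \left(1 + 383 \left(-6\right)\right) + 2019} = \sqrt{- 11 \left(1 - 2298\right) + 2019} = \sqrt{\left(-11\right) \left(-2297\right) + 2019} = \sqrt{25267 + 2019} = \sqrt{27286}$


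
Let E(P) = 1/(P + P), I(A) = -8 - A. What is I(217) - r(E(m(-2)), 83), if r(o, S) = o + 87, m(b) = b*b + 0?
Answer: -2497/8 ≈ -312.13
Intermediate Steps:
m(b) = b² (m(b) = b² + 0 = b²)
E(P) = 1/(2*P)
r(o, S) = 87 + o
I(217) - r(E(m(-2)), 83) = (-8 - 1*217) - (87 + 1/(2*((-2)²))) = (-8 - 217) - (87 + (½)/4) = -225 - (87 + (½)*(¼)) = -225 - (87 + ⅛) = -225 - 1*697/8 = -225 - 697/8 = -2497/8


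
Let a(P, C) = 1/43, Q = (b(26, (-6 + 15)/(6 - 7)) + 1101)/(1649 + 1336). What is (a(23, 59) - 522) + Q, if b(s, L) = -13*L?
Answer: -22315317/42785 ≈ -521.57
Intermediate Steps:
Q = 406/995 (Q = (-13*(-6 + 15)/(6 - 7) + 1101)/(1649 + 1336) = (-117/(-1) + 1101)/2985 = (-117*(-1) + 1101)*(1/2985) = (-13*(-9) + 1101)*(1/2985) = (117 + 1101)*(1/2985) = 1218*(1/2985) = 406/995 ≈ 0.40804)
a(P, C) = 1/43
(a(23, 59) - 522) + Q = (1/43 - 522) + 406/995 = -22445/43 + 406/995 = -22315317/42785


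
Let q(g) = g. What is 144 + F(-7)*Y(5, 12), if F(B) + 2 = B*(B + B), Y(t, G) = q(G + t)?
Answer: 1776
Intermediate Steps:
Y(t, G) = G + t
F(B) = -2 + 2*B**2 (F(B) = -2 + B*(B + B) = -2 + B*(2*B) = -2 + 2*B**2)
144 + F(-7)*Y(5, 12) = 144 + (-2 + 2*(-7)**2)*(12 + 5) = 144 + (-2 + 2*49)*17 = 144 + (-2 + 98)*17 = 144 + 96*17 = 144 + 1632 = 1776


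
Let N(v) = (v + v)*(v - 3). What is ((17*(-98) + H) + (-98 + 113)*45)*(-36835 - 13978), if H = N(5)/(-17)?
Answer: 50415463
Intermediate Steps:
N(v) = 2*v*(-3 + v) (N(v) = (2*v)*(-3 + v) = 2*v*(-3 + v))
H = -20/17 (H = (2*5*(-3 + 5))/(-17) = (2*5*2)*(-1/17) = 20*(-1/17) = -20/17 ≈ -1.1765)
((17*(-98) + H) + (-98 + 113)*45)*(-36835 - 13978) = ((17*(-98) - 20/17) + (-98 + 113)*45)*(-36835 - 13978) = ((-1666 - 20/17) + 15*45)*(-50813) = (-28342/17 + 675)*(-50813) = -16867/17*(-50813) = 50415463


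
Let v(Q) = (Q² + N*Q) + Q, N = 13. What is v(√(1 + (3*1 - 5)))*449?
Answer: -449 + 6286*I ≈ -449.0 + 6286.0*I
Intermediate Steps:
v(Q) = Q² + 14*Q (v(Q) = (Q² + 13*Q) + Q = Q² + 14*Q)
v(√(1 + (3*1 - 5)))*449 = (√(1 + (3*1 - 5))*(14 + √(1 + (3*1 - 5))))*449 = (√(1 + (3 - 5))*(14 + √(1 + (3 - 5))))*449 = (√(1 - 2)*(14 + √(1 - 2)))*449 = (√(-1)*(14 + √(-1)))*449 = (I*(14 + I))*449 = 449*I*(14 + I)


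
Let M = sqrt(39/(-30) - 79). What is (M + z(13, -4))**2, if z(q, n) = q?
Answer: (130 + I*sqrt(8030))**2/100 ≈ 88.7 + 232.99*I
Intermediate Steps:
M = I*sqrt(8030)/10 (M = sqrt(39*(-1/30) - 79) = sqrt(-13/10 - 79) = sqrt(-803/10) = I*sqrt(8030)/10 ≈ 8.961*I)
(M + z(13, -4))**2 = (I*sqrt(8030)/10 + 13)**2 = (13 + I*sqrt(8030)/10)**2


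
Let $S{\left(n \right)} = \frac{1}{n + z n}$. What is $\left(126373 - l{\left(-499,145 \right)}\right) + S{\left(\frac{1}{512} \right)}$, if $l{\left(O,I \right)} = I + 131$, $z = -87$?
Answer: $\frac{5421915}{43} \approx 1.2609 \cdot 10^{5}$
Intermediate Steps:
$l{\left(O,I \right)} = 131 + I$
$S{\left(n \right)} = - \frac{1}{86 n}$ ($S{\left(n \right)} = \frac{1}{n - 87 n} = \frac{1}{\left(-86\right) n} = - \frac{1}{86 n}$)
$\left(126373 - l{\left(-499,145 \right)}\right) + S{\left(\frac{1}{512} \right)} = \left(126373 - \left(131 + 145\right)\right) - \frac{1}{86 \cdot \frac{1}{512}} = \left(126373 - 276\right) - \frac{\frac{1}{\frac{1}{512}}}{86} = \left(126373 - 276\right) - \frac{256}{43} = 126097 - \frac{256}{43} = \frac{5421915}{43}$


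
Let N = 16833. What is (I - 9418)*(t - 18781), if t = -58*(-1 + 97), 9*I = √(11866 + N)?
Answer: 229318882 - 24349*√28699/9 ≈ 2.2886e+8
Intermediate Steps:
I = √28699/9 (I = √(11866 + 16833)/9 = √28699/9 ≈ 18.823)
t = -5568 (t = -58*96 = -5568)
(I - 9418)*(t - 18781) = (√28699/9 - 9418)*(-5568 - 18781) = (-9418 + √28699/9)*(-24349) = 229318882 - 24349*√28699/9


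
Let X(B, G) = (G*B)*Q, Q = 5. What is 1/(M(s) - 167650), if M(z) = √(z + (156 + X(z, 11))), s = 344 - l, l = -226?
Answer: -83825/14053245212 - 27*√11/14053245212 ≈ -5.9712e-6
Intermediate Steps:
X(B, G) = 5*B*G (X(B, G) = (G*B)*5 = (B*G)*5 = 5*B*G)
s = 570 (s = 344 - 1*(-226) = 344 + 226 = 570)
M(z) = √(156 + 56*z) (M(z) = √(z + (156 + 5*z*11)) = √(z + (156 + 55*z)) = √(156 + 56*z))
1/(M(s) - 167650) = 1/(2*√(39 + 14*570) - 167650) = 1/(2*√(39 + 7980) - 167650) = 1/(2*√8019 - 167650) = 1/(2*(27*√11) - 167650) = 1/(54*√11 - 167650) = 1/(-167650 + 54*√11)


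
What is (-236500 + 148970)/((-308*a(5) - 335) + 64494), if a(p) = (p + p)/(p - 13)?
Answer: -43765/32272 ≈ -1.3561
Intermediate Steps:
a(p) = 2*p/(-13 + p) (a(p) = (2*p)/(-13 + p) = 2*p/(-13 + p))
(-236500 + 148970)/((-308*a(5) - 335) + 64494) = (-236500 + 148970)/((-616*5/(-13 + 5) - 335) + 64494) = -87530/((-616*5/(-8) - 335) + 64494) = -87530/((-616*5*(-1)/8 - 335) + 64494) = -87530/((-308*(-5/4) - 335) + 64494) = -87530/((385 - 335) + 64494) = -87530/(50 + 64494) = -87530/64544 = -87530*1/64544 = -43765/32272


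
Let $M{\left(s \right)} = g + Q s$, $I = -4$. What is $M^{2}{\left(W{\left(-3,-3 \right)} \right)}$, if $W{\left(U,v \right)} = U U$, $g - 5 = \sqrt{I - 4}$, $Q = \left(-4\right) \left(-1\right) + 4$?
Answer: $5921 + 308 i \sqrt{2} \approx 5921.0 + 435.58 i$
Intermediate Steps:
$Q = 8$ ($Q = 4 + 4 = 8$)
$g = 5 + 2 i \sqrt{2}$ ($g = 5 + \sqrt{-4 - 4} = 5 + \sqrt{-8} = 5 + 2 i \sqrt{2} \approx 5.0 + 2.8284 i$)
$W{\left(U,v \right)} = U^{2}$
$M{\left(s \right)} = 5 + 8 s + 2 i \sqrt{2}$ ($M{\left(s \right)} = \left(5 + 2 i \sqrt{2}\right) + 8 s = 5 + 8 s + 2 i \sqrt{2}$)
$M^{2}{\left(W{\left(-3,-3 \right)} \right)} = \left(5 + 8 \left(-3\right)^{2} + 2 i \sqrt{2}\right)^{2} = \left(5 + 8 \cdot 9 + 2 i \sqrt{2}\right)^{2} = \left(5 + 72 + 2 i \sqrt{2}\right)^{2} = \left(77 + 2 i \sqrt{2}\right)^{2}$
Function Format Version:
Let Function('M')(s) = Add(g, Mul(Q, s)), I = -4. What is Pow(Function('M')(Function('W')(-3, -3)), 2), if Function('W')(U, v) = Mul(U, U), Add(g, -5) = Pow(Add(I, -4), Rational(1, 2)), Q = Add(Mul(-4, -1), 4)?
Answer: Add(5921, Mul(308, I, Pow(2, Rational(1, 2)))) ≈ Add(5921.0, Mul(435.58, I))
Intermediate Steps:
Q = 8 (Q = Add(4, 4) = 8)
g = Add(5, Mul(2, I, Pow(2, Rational(1, 2)))) (g = Add(5, Pow(Add(-4, -4), Rational(1, 2))) = Add(5, Pow(-8, Rational(1, 2))) = Add(5, Mul(2, I, Pow(2, Rational(1, 2)))) ≈ Add(5.0000, Mul(2.8284, I)))
Function('W')(U, v) = Pow(U, 2)
Function('M')(s) = Add(5, Mul(8, s), Mul(2, I, Pow(2, Rational(1, 2)))) (Function('M')(s) = Add(Add(5, Mul(2, I, Pow(2, Rational(1, 2)))), Mul(8, s)) = Add(5, Mul(8, s), Mul(2, I, Pow(2, Rational(1, 2)))))
Pow(Function('M')(Function('W')(-3, -3)), 2) = Pow(Add(5, Mul(8, Pow(-3, 2)), Mul(2, I, Pow(2, Rational(1, 2)))), 2) = Pow(Add(5, Mul(8, 9), Mul(2, I, Pow(2, Rational(1, 2)))), 2) = Pow(Add(5, 72, Mul(2, I, Pow(2, Rational(1, 2)))), 2) = Pow(Add(77, Mul(2, I, Pow(2, Rational(1, 2)))), 2)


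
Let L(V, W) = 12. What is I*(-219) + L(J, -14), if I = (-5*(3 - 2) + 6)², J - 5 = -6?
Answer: -207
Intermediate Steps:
J = -1 (J = 5 - 6 = -1)
I = 1 (I = (-5*1 + 6)² = (-5 + 6)² = 1² = 1)
I*(-219) + L(J, -14) = 1*(-219) + 12 = -219 + 12 = -207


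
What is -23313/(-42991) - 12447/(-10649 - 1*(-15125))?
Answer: -143586663/64142572 ≈ -2.2386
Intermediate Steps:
-23313/(-42991) - 12447/(-10649 - 1*(-15125)) = -23313*(-1/42991) - 12447/(-10649 + 15125) = 23313/42991 - 12447/4476 = 23313/42991 - 12447*1/4476 = 23313/42991 - 4149/1492 = -143586663/64142572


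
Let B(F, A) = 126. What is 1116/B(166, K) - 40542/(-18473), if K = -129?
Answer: 7040/637 ≈ 11.052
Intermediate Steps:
1116/B(166, K) - 40542/(-18473) = 1116/126 - 40542/(-18473) = 1116*(1/126) - 40542*(-1/18473) = 62/7 + 1398/637 = 7040/637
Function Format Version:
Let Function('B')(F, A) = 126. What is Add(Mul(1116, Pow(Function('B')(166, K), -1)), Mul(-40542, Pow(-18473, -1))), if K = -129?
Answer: Rational(7040, 637) ≈ 11.052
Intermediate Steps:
Add(Mul(1116, Pow(Function('B')(166, K), -1)), Mul(-40542, Pow(-18473, -1))) = Add(Mul(1116, Pow(126, -1)), Mul(-40542, Pow(-18473, -1))) = Add(Mul(1116, Rational(1, 126)), Mul(-40542, Rational(-1, 18473))) = Add(Rational(62, 7), Rational(1398, 637)) = Rational(7040, 637)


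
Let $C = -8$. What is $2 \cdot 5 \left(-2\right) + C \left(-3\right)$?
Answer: $4$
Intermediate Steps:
$2 \cdot 5 \left(-2\right) + C \left(-3\right) = 2 \cdot 5 \left(-2\right) - -24 = 10 \left(-2\right) + 24 = -20 + 24 = 4$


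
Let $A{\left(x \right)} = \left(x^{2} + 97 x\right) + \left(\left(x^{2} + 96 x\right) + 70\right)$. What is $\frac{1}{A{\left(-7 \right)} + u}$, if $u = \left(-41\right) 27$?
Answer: $- \frac{1}{2290} \approx -0.00043668$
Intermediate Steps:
$A{\left(x \right)} = 70 + 2 x^{2} + 193 x$ ($A{\left(x \right)} = \left(x^{2} + 97 x\right) + \left(70 + x^{2} + 96 x\right) = 70 + 2 x^{2} + 193 x$)
$u = -1107$
$\frac{1}{A{\left(-7 \right)} + u} = \frac{1}{\left(70 + 2 \left(-7\right)^{2} + 193 \left(-7\right)\right) - 1107} = \frac{1}{\left(70 + 2 \cdot 49 - 1351\right) - 1107} = \frac{1}{\left(70 + 98 - 1351\right) - 1107} = \frac{1}{-1183 - 1107} = \frac{1}{-2290} = - \frac{1}{2290}$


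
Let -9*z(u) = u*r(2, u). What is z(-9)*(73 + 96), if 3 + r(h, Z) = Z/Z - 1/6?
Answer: -2197/6 ≈ -366.17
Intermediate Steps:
r(h, Z) = -13/6 (r(h, Z) = -3 + (Z/Z - 1/6) = -3 + (1 - 1*⅙) = -3 + (1 - ⅙) = -3 + ⅚ = -13/6)
z(u) = 13*u/54 (z(u) = -u*(-13)/(9*6) = -(-13)*u/54 = 13*u/54)
z(-9)*(73 + 96) = ((13/54)*(-9))*(73 + 96) = -13/6*169 = -2197/6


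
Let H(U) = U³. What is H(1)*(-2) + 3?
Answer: 1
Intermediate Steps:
H(1)*(-2) + 3 = 1³*(-2) + 3 = 1*(-2) + 3 = -2 + 3 = 1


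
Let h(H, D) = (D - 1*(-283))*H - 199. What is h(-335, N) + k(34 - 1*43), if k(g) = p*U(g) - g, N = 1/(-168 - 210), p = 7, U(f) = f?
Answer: -35931589/378 ≈ -95057.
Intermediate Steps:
N = -1/378 (N = 1/(-378) = -1/378 ≈ -0.0026455)
h(H, D) = -199 + H*(283 + D) (h(H, D) = (D + 283)*H - 199 = (283 + D)*H - 199 = H*(283 + D) - 199 = -199 + H*(283 + D))
k(g) = 6*g (k(g) = 7*g - g = 6*g)
h(-335, N) + k(34 - 1*43) = (-199 + 283*(-335) - 1/378*(-335)) + 6*(34 - 1*43) = (-199 - 94805 + 335/378) + 6*(34 - 43) = -35911177/378 + 6*(-9) = -35911177/378 - 54 = -35931589/378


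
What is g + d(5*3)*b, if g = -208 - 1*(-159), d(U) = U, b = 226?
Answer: 3341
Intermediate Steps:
g = -49 (g = -208 + 159 = -49)
g + d(5*3)*b = -49 + (5*3)*226 = -49 + 15*226 = -49 + 3390 = 3341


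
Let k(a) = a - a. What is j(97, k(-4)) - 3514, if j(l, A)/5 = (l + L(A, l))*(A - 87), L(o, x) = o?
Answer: -45709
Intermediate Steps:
k(a) = 0
j(l, A) = 5*(-87 + A)*(A + l) (j(l, A) = 5*((l + A)*(A - 87)) = 5*((A + l)*(-87 + A)) = 5*((-87 + A)*(A + l)) = 5*(-87 + A)*(A + l))
j(97, k(-4)) - 3514 = (-435*0 - 435*97 + 5*0**2 + 5*0*97) - 3514 = (0 - 42195 + 5*0 + 0) - 3514 = (0 - 42195 + 0 + 0) - 3514 = -42195 - 3514 = -45709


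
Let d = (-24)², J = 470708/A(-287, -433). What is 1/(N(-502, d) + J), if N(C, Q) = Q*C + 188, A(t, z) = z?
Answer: -433/125592120 ≈ -3.4477e-6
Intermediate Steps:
J = -470708/433 (J = 470708/(-433) = 470708*(-1/433) = -470708/433 ≈ -1087.1)
d = 576
N(C, Q) = 188 + C*Q (N(C, Q) = C*Q + 188 = 188 + C*Q)
1/(N(-502, d) + J) = 1/((188 - 502*576) - 470708/433) = 1/((188 - 289152) - 470708/433) = 1/(-288964 - 470708/433) = 1/(-125592120/433) = -433/125592120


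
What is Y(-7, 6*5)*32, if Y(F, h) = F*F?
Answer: 1568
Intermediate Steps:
Y(F, h) = F²
Y(-7, 6*5)*32 = (-7)²*32 = 49*32 = 1568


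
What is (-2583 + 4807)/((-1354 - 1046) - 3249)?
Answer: -2224/5649 ≈ -0.39370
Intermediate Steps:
(-2583 + 4807)/((-1354 - 1046) - 3249) = 2224/(-2400 - 3249) = 2224/(-5649) = 2224*(-1/5649) = -2224/5649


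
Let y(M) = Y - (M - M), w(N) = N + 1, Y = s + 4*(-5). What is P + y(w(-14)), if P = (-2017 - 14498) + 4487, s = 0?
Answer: -12048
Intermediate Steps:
Y = -20 (Y = 0 + 4*(-5) = 0 - 20 = -20)
w(N) = 1 + N
P = -12028 (P = -16515 + 4487 = -12028)
y(M) = -20 (y(M) = -20 - (M - M) = -20 - 1*0 = -20 + 0 = -20)
P + y(w(-14)) = -12028 - 20 = -12048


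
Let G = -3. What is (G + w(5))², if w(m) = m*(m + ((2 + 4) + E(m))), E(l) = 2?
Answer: 3844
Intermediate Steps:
w(m) = m*(8 + m) (w(m) = m*(m + ((2 + 4) + 2)) = m*(m + (6 + 2)) = m*(m + 8) = m*(8 + m))
(G + w(5))² = (-3 + 5*(8 + 5))² = (-3 + 5*13)² = (-3 + 65)² = 62² = 3844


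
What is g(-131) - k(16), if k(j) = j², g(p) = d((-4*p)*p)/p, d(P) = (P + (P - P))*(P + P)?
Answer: -71939168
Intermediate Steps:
d(P) = 2*P² (d(P) = (P + 0)*(2*P) = P*(2*P) = 2*P²)
g(p) = 32*p³ (g(p) = (2*((-4*p)*p)²)/p = (2*(-4*p²)²)/p = (2*(16*p⁴))/p = (32*p⁴)/p = 32*p³)
g(-131) - k(16) = 32*(-131)³ - 1*16² = 32*(-2248091) - 1*256 = -71938912 - 256 = -71939168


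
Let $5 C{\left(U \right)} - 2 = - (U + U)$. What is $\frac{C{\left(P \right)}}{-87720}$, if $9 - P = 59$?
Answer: $- \frac{1}{4300} \approx -0.00023256$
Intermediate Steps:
$P = -50$ ($P = 9 - 59 = -50$)
$C{\left(U \right)} = \frac{2}{5} - \frac{2 U}{5}$ ($C{\left(U \right)} = \frac{2}{5} + \frac{\left(-1\right) \left(U + U\right)}{5} = \frac{2}{5} + \frac{\left(-1\right) 2 U}{5} = \frac{2}{5} + \frac{\left(-2\right) U}{5} = \frac{2}{5} - \frac{2 U}{5}$)
$\frac{C{\left(P \right)}}{-87720} = \frac{\frac{2}{5} - -20}{-87720} = \left(\frac{2}{5} + 20\right) \left(- \frac{1}{87720}\right) = \frac{102}{5} \left(- \frac{1}{87720}\right) = - \frac{1}{4300}$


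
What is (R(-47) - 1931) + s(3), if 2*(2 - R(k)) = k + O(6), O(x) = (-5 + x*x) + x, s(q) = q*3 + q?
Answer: -1912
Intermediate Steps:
s(q) = 4*q (s(q) = 3*q + q = 4*q)
O(x) = -5 + x + x**2 (O(x) = (-5 + x**2) + x = -5 + x + x**2)
R(k) = -33/2 - k/2 (R(k) = 2 - (k + (-5 + 6 + 6**2))/2 = 2 - (k + (-5 + 6 + 36))/2 = 2 - (k + 37)/2 = 2 - (37 + k)/2 = 2 + (-37/2 - k/2) = -33/2 - k/2)
(R(-47) - 1931) + s(3) = ((-33/2 - 1/2*(-47)) - 1931) + 4*3 = ((-33/2 + 47/2) - 1931) + 12 = (7 - 1931) + 12 = -1924 + 12 = -1912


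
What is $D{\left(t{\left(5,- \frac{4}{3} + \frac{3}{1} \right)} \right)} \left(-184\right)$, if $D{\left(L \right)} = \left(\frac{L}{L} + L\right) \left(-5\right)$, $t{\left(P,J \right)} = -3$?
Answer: $-1840$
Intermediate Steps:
$D{\left(L \right)} = -5 - 5 L$ ($D{\left(L \right)} = \left(1 + L\right) \left(-5\right) = -5 - 5 L$)
$D{\left(t{\left(5,- \frac{4}{3} + \frac{3}{1} \right)} \right)} \left(-184\right) = \left(-5 - -15\right) \left(-184\right) = \left(-5 + 15\right) \left(-184\right) = 10 \left(-184\right) = -1840$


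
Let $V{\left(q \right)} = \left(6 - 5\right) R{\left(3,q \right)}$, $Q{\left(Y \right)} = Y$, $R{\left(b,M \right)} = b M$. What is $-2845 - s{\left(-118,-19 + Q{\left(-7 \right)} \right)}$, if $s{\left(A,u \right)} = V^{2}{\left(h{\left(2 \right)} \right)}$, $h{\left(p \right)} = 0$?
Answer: $-2845$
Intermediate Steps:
$R{\left(b,M \right)} = M b$
$V{\left(q \right)} = 3 q$ ($V{\left(q \right)} = \left(6 - 5\right) q 3 = 1 \cdot 3 q = 3 q$)
$s{\left(A,u \right)} = 0$ ($s{\left(A,u \right)} = \left(3 \cdot 0\right)^{2} = 0^{2} = 0$)
$-2845 - s{\left(-118,-19 + Q{\left(-7 \right)} \right)} = -2845 - 0 = -2845 + 0 = -2845$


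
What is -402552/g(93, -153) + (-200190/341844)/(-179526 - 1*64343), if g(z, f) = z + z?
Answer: -932189155869037/430719964586 ≈ -2164.3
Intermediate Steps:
g(z, f) = 2*z
-402552/g(93, -153) + (-200190/341844)/(-179526 - 1*64343) = -402552/(2*93) + (-200190/341844)/(-179526 - 1*64343) = -402552/186 + (-200190*1/341844)/(-179526 - 64343) = -402552*1/186 - 33365/56974/(-243869) = -67092/31 - 33365/56974*(-1/243869) = -67092/31 + 33365/13894192406 = -932189155869037/430719964586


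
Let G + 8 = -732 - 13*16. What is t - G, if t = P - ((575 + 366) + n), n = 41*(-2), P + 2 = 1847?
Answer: 1934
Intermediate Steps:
P = 1845 (P = -2 + 1847 = 1845)
n = -82
G = -948 (G = -8 + (-732 - 13*16) = -8 + (-732 - 1*208) = -8 + (-732 - 208) = -8 - 940 = -948)
t = 986 (t = 1845 - ((575 + 366) - 82) = 1845 - (941 - 82) = 1845 - 1*859 = 1845 - 859 = 986)
t - G = 986 - 1*(-948) = 986 + 948 = 1934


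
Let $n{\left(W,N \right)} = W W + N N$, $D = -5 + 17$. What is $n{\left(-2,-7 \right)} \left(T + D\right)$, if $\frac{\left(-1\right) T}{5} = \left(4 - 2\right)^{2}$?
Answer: $-424$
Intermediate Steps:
$D = 12$
$n{\left(W,N \right)} = N^{2} + W^{2}$ ($n{\left(W,N \right)} = W^{2} + N^{2} = N^{2} + W^{2}$)
$T = -20$ ($T = - 5 \left(4 - 2\right)^{2} = - 5 \cdot 2^{2} = \left(-5\right) 4 = -20$)
$n{\left(-2,-7 \right)} \left(T + D\right) = \left(\left(-7\right)^{2} + \left(-2\right)^{2}\right) \left(-20 + 12\right) = \left(49 + 4\right) \left(-8\right) = 53 \left(-8\right) = -424$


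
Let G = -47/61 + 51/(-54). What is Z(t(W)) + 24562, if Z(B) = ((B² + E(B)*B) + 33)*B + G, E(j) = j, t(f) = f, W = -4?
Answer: 26681713/1098 ≈ 24300.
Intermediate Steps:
G = -1883/1098 (G = -47*1/61 + 51*(-1/54) = -47/61 - 17/18 = -1883/1098 ≈ -1.7149)
Z(B) = -1883/1098 + B*(33 + 2*B²) (Z(B) = ((B² + B*B) + 33)*B - 1883/1098 = ((B² + B²) + 33)*B - 1883/1098 = (2*B² + 33)*B - 1883/1098 = (33 + 2*B²)*B - 1883/1098 = B*(33 + 2*B²) - 1883/1098 = -1883/1098 + B*(33 + 2*B²))
Z(t(W)) + 24562 = (-1883/1098 + 2*(-4)³ + 33*(-4)) + 24562 = (-1883/1098 + 2*(-64) - 132) + 24562 = (-1883/1098 - 128 - 132) + 24562 = -287363/1098 + 24562 = 26681713/1098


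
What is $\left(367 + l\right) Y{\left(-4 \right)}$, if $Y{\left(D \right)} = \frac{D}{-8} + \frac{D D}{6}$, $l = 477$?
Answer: $\frac{8018}{3} \approx 2672.7$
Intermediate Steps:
$Y{\left(D \right)} = - \frac{D}{8} + \frac{D^{2}}{6}$ ($Y{\left(D \right)} = D \left(- \frac{1}{8}\right) + D^{2} \cdot \frac{1}{6} = - \frac{D}{8} + \frac{D^{2}}{6}$)
$\left(367 + l\right) Y{\left(-4 \right)} = \left(367 + 477\right) \frac{1}{24} \left(-4\right) \left(-3 + 4 \left(-4\right)\right) = 844 \cdot \frac{1}{24} \left(-4\right) \left(-3 - 16\right) = 844 \cdot \frac{1}{24} \left(-4\right) \left(-19\right) = 844 \cdot \frac{19}{6} = \frac{8018}{3}$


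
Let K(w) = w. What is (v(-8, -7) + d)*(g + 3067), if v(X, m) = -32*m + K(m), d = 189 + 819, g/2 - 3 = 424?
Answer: 4803225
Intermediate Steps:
g = 854 (g = 6 + 2*424 = 6 + 848 = 854)
d = 1008
v(X, m) = -31*m (v(X, m) = -32*m + m = -31*m)
(v(-8, -7) + d)*(g + 3067) = (-31*(-7) + 1008)*(854 + 3067) = (217 + 1008)*3921 = 1225*3921 = 4803225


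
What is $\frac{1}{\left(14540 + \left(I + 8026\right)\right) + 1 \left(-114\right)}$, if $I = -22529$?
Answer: $- \frac{1}{77} \approx -0.012987$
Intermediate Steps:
$\frac{1}{\left(14540 + \left(I + 8026\right)\right) + 1 \left(-114\right)} = \frac{1}{\left(14540 + \left(-22529 + 8026\right)\right) + 1 \left(-114\right)} = \frac{1}{\left(14540 - 14503\right) - 114} = \frac{1}{37 - 114} = \frac{1}{-77} = - \frac{1}{77}$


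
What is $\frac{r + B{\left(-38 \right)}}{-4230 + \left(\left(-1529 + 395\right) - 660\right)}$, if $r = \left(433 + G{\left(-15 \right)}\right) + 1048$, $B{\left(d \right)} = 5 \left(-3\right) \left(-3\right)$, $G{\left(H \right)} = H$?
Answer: $- \frac{1511}{6024} \approx -0.25083$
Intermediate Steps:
$B{\left(d \right)} = 45$ ($B{\left(d \right)} = \left(-15\right) \left(-3\right) = 45$)
$r = 1466$ ($r = \left(433 - 15\right) + 1048 = 418 + 1048 = 1466$)
$\frac{r + B{\left(-38 \right)}}{-4230 + \left(\left(-1529 + 395\right) - 660\right)} = \frac{1466 + 45}{-4230 + \left(\left(-1529 + 395\right) - 660\right)} = \frac{1511}{-4230 - 1794} = \frac{1511}{-6024} = 1511 \left(- \frac{1}{6024}\right) = - \frac{1511}{6024}$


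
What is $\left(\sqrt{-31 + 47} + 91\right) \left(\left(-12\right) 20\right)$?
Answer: $-22800$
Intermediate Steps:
$\left(\sqrt{-31 + 47} + 91\right) \left(\left(-12\right) 20\right) = \left(\sqrt{16} + 91\right) \left(-240\right) = \left(4 + 91\right) \left(-240\right) = 95 \left(-240\right) = -22800$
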